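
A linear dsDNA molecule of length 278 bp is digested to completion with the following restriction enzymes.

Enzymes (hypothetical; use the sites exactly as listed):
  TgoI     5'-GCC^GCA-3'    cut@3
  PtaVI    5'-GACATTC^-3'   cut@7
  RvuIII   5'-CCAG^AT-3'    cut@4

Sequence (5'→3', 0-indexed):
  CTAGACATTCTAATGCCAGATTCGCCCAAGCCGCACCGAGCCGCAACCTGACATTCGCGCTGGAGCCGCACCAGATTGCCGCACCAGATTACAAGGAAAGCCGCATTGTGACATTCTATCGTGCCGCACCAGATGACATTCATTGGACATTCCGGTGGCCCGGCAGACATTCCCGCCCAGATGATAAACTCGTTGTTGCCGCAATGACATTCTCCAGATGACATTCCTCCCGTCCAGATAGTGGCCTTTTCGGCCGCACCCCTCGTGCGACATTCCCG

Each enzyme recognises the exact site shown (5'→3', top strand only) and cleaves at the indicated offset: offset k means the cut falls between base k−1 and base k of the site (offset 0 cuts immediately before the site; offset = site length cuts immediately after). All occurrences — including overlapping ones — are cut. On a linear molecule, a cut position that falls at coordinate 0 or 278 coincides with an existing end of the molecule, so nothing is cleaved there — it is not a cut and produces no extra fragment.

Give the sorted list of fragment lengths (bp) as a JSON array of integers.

[3,5,6,7,7,7,8,9,9,9,9,10,10,11,11,11,12,13,14,14,15,18,20,20,20]

Scan for sites:
  TgoI GCCGCA/3: at [29, 39, 64, 77, 99, 122, 197, 252] ⇒ [32, 42, 67, 80, 102, 125, 200, 255]
  PtaVI GACATTC/7: at [3, 49, 109, 134, 145, 165, 205, 219, 268] ⇒ [10, 56, 116, 141, 152, 172, 212, 226, 275]
  RvuIII CCAGAT/4: at [15, 70, 83, 128, 176, 213, 233] ⇒ [19, 74, 87, 132, 180, 217, 237]

All cut coordinates (distinct, sorted): [10, 19, 32, 42, 56, 67, 74, 80, 87, 102, 116, 125, 132, 141, 152, 172, 180, 200, 212, 217, 226, 237, 255, 275]

Fragment lengths:
  [0,10): 10 bp
  [10,19): 9 bp
  [19,32): 13 bp
  [32,42): 10 bp
  [42,56): 14 bp
  [56,67): 11 bp
  [67,74): 7 bp
  [74,80): 6 bp
  [80,87): 7 bp
  [87,102): 15 bp
  [102,116): 14 bp
  [116,125): 9 bp
  [125,132): 7 bp
  [132,141): 9 bp
  [141,152): 11 bp
  [152,172): 20 bp
  [172,180): 8 bp
  [180,200): 20 bp
  [200,212): 12 bp
  [212,217): 5 bp
  [217,226): 9 bp
  [226,237): 11 bp
  [237,255): 18 bp
  [255,275): 20 bp
  [275,278): 3 bp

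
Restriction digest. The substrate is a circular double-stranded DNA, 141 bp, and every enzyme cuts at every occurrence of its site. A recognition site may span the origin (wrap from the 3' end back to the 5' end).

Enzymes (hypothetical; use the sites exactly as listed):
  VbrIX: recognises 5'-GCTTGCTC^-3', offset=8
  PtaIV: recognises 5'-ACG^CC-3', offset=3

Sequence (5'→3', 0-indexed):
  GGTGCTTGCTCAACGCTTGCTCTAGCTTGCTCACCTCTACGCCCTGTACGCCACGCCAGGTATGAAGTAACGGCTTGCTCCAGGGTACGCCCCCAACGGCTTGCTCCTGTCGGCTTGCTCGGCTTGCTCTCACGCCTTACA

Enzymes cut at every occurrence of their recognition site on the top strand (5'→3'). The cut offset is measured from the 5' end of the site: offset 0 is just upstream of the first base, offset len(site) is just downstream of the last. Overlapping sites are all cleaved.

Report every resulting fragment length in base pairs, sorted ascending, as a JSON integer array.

Site scan:
  VbrIX (GCTTGCTC, off=8): starts [3, 14, 24, 72, 98, 112, 121] → cuts [11, 22, 32, 80, 106, 120, 129]
  PtaIV (ACGCC, off=3): starts [38, 47, 52, 86, 131] → cuts [41, 50, 55, 89, 134]

All cut coordinates (distinct, sorted): [11, 22, 32, 41, 50, 55, 80, 89, 106, 120, 129, 134]

Fragment lengths:
  11→22: 11 bp
  22→32: 10 bp
  32→41: 9 bp
  41→50: 9 bp
  50→55: 5 bp
  55→80: 25 bp
  80→89: 9 bp
  89→106: 17 bp
  106→120: 14 bp
  120→129: 9 bp
  129→134: 5 bp
  134→11 (wrap): 141-134+11 = 18 bp

[5,5,9,9,9,9,10,11,14,17,18,25]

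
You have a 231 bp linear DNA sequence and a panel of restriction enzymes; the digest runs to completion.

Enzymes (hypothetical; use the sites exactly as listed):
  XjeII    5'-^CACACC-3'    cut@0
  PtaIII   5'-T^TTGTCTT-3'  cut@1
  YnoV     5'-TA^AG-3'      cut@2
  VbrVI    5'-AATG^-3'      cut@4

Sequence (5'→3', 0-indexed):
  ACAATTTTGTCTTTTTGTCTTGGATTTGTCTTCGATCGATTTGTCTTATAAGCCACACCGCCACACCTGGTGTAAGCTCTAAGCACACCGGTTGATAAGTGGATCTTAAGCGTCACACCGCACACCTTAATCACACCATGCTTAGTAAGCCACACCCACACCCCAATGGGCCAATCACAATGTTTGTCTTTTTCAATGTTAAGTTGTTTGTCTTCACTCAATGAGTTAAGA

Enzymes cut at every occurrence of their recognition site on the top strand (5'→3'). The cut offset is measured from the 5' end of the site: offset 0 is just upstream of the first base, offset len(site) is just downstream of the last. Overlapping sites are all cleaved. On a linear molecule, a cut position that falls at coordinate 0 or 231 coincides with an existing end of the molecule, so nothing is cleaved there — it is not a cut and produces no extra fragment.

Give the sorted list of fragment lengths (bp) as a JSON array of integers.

[1,2,3,3,3,3,5,5,6,6,6,7,7,8,8,10,11,11,11,12,13,14,14,15,15,16,16]

Scan for sites:
  XjeII (CACACC, off=0): starts [53, 61, 83, 113, 120, 131, 150, 156] → cuts [53, 61, 83, 113, 120, 131, 150, 156]
  PtaIII (TTTGTCTT, off=1): starts [5, 13, 24, 39, 182, 206] → cuts [6, 14, 25, 40, 183, 207]
  YnoV (TAAG, off=2): starts [48, 72, 79, 95, 106, 145, 199, 226] → cuts [50, 74, 81, 97, 108, 147, 201, 228]
  VbrVI (AATG, off=4): starts [164, 178, 194, 219] → cuts [168, 182, 198, 223]

Pooled cuts: [6, 14, 25, 40, 50, 53, 61, 74, 81, 83, 97, 108, 113, 120, 131, 147, 150, 156, 168, 182, 183, 198, 201, 207, 223, 228]

Fragments:
  [0,6): 6 bp
  [6,14): 8 bp
  [14,25): 11 bp
  [25,40): 15 bp
  [40,50): 10 bp
  [50,53): 3 bp
  [53,61): 8 bp
  [61,74): 13 bp
  [74,81): 7 bp
  [81,83): 2 bp
  [83,97): 14 bp
  [97,108): 11 bp
  [108,113): 5 bp
  [113,120): 7 bp
  [120,131): 11 bp
  [131,147): 16 bp
  [147,150): 3 bp
  [150,156): 6 bp
  [156,168): 12 bp
  [168,182): 14 bp
  [182,183): 1 bp
  [183,198): 15 bp
  [198,201): 3 bp
  [201,207): 6 bp
  [207,223): 16 bp
  [223,228): 5 bp
  [228,231): 3 bp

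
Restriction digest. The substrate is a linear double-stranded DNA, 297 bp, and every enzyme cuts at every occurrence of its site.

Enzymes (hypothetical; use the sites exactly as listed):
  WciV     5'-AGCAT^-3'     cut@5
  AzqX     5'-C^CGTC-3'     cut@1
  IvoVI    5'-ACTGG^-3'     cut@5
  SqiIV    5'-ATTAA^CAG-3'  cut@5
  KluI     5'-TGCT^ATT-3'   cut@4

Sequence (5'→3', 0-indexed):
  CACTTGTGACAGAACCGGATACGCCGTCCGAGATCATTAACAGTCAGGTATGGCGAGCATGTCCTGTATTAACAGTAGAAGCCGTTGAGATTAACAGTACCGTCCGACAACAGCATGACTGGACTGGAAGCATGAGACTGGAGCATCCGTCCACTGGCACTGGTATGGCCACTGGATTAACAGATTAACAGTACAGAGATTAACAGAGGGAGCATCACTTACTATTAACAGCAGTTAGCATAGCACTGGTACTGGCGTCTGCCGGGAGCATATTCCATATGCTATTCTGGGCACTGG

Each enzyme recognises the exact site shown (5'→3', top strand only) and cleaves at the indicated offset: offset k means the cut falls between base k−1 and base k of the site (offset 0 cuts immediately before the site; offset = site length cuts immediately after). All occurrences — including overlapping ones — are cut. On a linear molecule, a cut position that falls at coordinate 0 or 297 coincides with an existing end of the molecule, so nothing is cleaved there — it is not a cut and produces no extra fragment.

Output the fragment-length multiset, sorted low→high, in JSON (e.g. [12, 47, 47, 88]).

[1,5,5,5,6,6,6,6,6,8,8,8,10,12,12,12,12,13,13,14,15,16,16,16,20,22,24]

Scan for sites:
  WciV AGCAT/5: at [55, 111, 128, 141, 210, 236, 266] ⇒ [60, 116, 133, 146, 215, 241, 271]
  AzqX CCGTC/1: at [23, 99, 146] ⇒ [24, 100, 147]
  IvoVI ACTGG/5: at [117, 122, 136, 152, 158, 170, 244, 250, 292] ⇒ [122, 127, 141, 157, 163, 175, 249, 255] (position 297 is a terminus of the linear molecule — no cut)
  SqiIV ATTAACAG/5: at [35, 67, 89, 175, 183, 198, 223] ⇒ [40, 72, 94, 180, 188, 203, 228]
  KluI TGCTATT/4: at [279] ⇒ [283]

Pooled cuts: [24, 40, 60, 72, 94, 100, 116, 122, 127, 133, 141, 146, 147, 157, 163, 175, 180, 188, 203, 215, 228, 241, 249, 255, 271, 283]

Fragments:
  [0,24): 24 bp
  [24,40): 16 bp
  [40,60): 20 bp
  [60,72): 12 bp
  [72,94): 22 bp
  [94,100): 6 bp
  [100,116): 16 bp
  [116,122): 6 bp
  [122,127): 5 bp
  [127,133): 6 bp
  [133,141): 8 bp
  [141,146): 5 bp
  [146,147): 1 bp
  [147,157): 10 bp
  [157,163): 6 bp
  [163,175): 12 bp
  [175,180): 5 bp
  [180,188): 8 bp
  [188,203): 15 bp
  [203,215): 12 bp
  [215,228): 13 bp
  [228,241): 13 bp
  [241,249): 8 bp
  [249,255): 6 bp
  [255,271): 16 bp
  [271,283): 12 bp
  [283,297): 14 bp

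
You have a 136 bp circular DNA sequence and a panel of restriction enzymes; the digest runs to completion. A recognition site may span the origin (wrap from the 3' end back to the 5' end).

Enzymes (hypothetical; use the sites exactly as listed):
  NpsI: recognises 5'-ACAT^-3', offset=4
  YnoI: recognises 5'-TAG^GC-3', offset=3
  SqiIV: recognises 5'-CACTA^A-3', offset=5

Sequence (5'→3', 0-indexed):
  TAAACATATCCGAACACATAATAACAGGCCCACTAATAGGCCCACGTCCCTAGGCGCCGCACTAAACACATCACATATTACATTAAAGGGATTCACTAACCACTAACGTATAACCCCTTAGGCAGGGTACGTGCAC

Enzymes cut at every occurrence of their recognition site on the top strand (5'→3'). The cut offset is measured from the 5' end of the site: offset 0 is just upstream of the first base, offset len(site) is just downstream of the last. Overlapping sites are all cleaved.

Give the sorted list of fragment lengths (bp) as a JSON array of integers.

Per-enzyme occurrences:
  NpsI (ACAT, off=4): starts [3, 15, 67, 72, 79] → cuts [7, 19, 71, 76, 83]
  YnoI (TAGGC, off=3): starts [36, 50, 118] → cuts [39, 53, 121]
  SqiIV (CACTAA, off=5): starts [30, 59, 93, 100, 133] → cuts [2, 35, 64, 98, 105]

Pooled cuts: [2, 7, 19, 35, 39, 53, 64, 71, 76, 83, 98, 105, 121]

Fragments:
  2→7: 5 bp
  7→19: 12 bp
  19→35: 16 bp
  35→39: 4 bp
  39→53: 14 bp
  53→64: 11 bp
  64→71: 7 bp
  71→76: 5 bp
  76→83: 7 bp
  83→98: 15 bp
  98→105: 7 bp
  105→121: 16 bp
  121→2 (wrap): 136-121+2 = 17 bp

[4,5,5,7,7,7,11,12,14,15,16,16,17]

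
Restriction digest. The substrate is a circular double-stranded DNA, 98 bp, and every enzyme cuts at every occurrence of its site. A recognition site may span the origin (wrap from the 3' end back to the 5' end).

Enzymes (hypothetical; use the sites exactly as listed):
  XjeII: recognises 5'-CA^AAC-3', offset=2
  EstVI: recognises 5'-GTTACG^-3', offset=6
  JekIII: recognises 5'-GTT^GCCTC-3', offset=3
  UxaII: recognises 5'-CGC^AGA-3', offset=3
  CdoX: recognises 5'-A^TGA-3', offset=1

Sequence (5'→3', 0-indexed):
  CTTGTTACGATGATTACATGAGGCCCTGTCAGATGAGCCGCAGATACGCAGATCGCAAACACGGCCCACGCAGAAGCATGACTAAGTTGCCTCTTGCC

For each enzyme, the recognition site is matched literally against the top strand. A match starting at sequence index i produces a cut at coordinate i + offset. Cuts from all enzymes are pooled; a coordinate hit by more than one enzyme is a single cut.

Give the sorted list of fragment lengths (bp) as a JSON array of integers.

[1,7,8,8,8,8,10,14,15,19]

Site scan:
  XjeII CAAAC/2: at [55] ⇒ [57]
  EstVI GTTACG/6: at [3] ⇒ [9]
  JekIII GTTGCCTC/3: at [85] ⇒ [88]
  UxaII CGCAGA/3: at [38, 46, 68] ⇒ [41, 49, 71]
  CdoX ATGA/1: at [9, 17, 32, 77] ⇒ [10, 18, 33, 78]

Pooled cuts: [9, 10, 18, 33, 41, 49, 57, 71, 78, 88]

Fragment lengths:
  9→10: 1 bp
  10→18: 8 bp
  18→33: 15 bp
  33→41: 8 bp
  41→49: 8 bp
  49→57: 8 bp
  57→71: 14 bp
  71→78: 7 bp
  78→88: 10 bp
  88→9 (wrap): 98-88+9 = 19 bp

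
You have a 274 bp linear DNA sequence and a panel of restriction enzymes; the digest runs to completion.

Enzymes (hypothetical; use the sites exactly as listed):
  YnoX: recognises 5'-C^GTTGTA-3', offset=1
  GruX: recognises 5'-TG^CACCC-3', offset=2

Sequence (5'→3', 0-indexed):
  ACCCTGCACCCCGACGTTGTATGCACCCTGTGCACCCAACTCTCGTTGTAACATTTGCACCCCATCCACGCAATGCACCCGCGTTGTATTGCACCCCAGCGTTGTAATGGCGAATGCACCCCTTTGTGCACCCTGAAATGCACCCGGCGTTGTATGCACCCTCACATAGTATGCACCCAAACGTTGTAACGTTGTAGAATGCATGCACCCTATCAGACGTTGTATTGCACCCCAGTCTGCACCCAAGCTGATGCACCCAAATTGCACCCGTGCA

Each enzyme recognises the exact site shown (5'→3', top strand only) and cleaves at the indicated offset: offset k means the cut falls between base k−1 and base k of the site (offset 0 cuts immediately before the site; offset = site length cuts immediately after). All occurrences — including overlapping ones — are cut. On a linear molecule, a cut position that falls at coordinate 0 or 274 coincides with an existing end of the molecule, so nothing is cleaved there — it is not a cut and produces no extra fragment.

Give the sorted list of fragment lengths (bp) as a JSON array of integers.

Site scan:
  YnoX CGTTGTA/1: at [14, 43, 81, 99, 147, 181, 189, 217] ⇒ [15, 44, 82, 100, 148, 182, 190, 218]
  GruX TGCACCC/2: at [4, 21, 30, 55, 73, 89, 114, 126, 138, 154, 171, 203, 225, 237, 251, 262] ⇒ [6, 23, 32, 57, 75, 91, 116, 128, 140, 156, 173, 205, 227, 239, 253, 264]

All cut coordinates (distinct, sorted): [6, 15, 23, 32, 44, 57, 75, 82, 91, 100, 116, 128, 140, 148, 156, 173, 182, 190, 205, 218, 227, 239, 253, 264]

Fragment lengths:
  [0,6): 6 bp
  [6,15): 9 bp
  [15,23): 8 bp
  [23,32): 9 bp
  [32,44): 12 bp
  [44,57): 13 bp
  [57,75): 18 bp
  [75,82): 7 bp
  [82,91): 9 bp
  [91,100): 9 bp
  [100,116): 16 bp
  [116,128): 12 bp
  [128,140): 12 bp
  [140,148): 8 bp
  [148,156): 8 bp
  [156,173): 17 bp
  [173,182): 9 bp
  [182,190): 8 bp
  [190,205): 15 bp
  [205,218): 13 bp
  [218,227): 9 bp
  [227,239): 12 bp
  [239,253): 14 bp
  [253,264): 11 bp
  [264,274): 10 bp

[6,7,8,8,8,8,9,9,9,9,9,9,10,11,12,12,12,12,13,13,14,15,16,17,18]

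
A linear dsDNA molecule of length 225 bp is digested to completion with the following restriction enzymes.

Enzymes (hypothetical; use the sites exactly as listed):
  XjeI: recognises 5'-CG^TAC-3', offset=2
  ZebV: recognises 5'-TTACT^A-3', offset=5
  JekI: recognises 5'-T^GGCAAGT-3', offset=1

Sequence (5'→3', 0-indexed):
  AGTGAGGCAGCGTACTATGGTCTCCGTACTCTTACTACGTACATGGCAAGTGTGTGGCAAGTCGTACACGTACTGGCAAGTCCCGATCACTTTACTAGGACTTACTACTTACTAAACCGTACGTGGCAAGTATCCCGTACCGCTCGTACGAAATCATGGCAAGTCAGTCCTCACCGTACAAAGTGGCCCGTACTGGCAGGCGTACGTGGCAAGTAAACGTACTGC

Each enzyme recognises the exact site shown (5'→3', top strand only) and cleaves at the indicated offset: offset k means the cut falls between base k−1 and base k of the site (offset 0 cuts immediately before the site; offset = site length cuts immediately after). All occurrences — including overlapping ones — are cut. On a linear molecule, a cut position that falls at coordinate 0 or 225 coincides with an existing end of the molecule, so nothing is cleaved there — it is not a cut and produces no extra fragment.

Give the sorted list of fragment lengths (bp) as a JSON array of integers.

[3,4,5,5,5,6,6,6,7,9,9,10,10,11,11,12,12,12,13,14,14,19,22]

Site scan:
  XjeI CGTAC/2: at [10, 24, 37, 62, 68, 117, 135, 144, 174, 188, 200, 217] ⇒ [12, 26, 39, 64, 70, 119, 137, 146, 176, 190, 202, 219]
  ZebV TTACTA/5: at [31, 91, 101, 108] ⇒ [36, 96, 106, 113]
  JekI TGGCAAGT/1: at [43, 54, 73, 123, 156, 206] ⇒ [44, 55, 74, 124, 157, 207]

All cut coordinates (distinct, sorted): [12, 26, 36, 39, 44, 55, 64, 70, 74, 96, 106, 113, 119, 124, 137, 146, 157, 176, 190, 202, 207, 219]

Fragments:
  [0,12): 12 bp
  [12,26): 14 bp
  [26,36): 10 bp
  [36,39): 3 bp
  [39,44): 5 bp
  [44,55): 11 bp
  [55,64): 9 bp
  [64,70): 6 bp
  [70,74): 4 bp
  [74,96): 22 bp
  [96,106): 10 bp
  [106,113): 7 bp
  [113,119): 6 bp
  [119,124): 5 bp
  [124,137): 13 bp
  [137,146): 9 bp
  [146,157): 11 bp
  [157,176): 19 bp
  [176,190): 14 bp
  [190,202): 12 bp
  [202,207): 5 bp
  [207,219): 12 bp
  [219,225): 6 bp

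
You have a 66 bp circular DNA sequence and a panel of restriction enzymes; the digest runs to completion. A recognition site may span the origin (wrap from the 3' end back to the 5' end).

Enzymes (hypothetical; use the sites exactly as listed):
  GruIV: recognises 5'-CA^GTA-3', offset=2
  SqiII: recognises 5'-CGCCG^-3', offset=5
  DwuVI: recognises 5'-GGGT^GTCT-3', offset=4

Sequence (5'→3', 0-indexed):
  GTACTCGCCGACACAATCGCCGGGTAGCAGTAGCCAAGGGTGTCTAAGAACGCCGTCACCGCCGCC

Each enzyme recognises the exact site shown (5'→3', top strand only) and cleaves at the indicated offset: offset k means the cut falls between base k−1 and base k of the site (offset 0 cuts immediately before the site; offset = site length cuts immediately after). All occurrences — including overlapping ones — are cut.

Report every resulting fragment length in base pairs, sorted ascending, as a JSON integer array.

[3,7,9,9,12,12,14]

Per-enzyme occurrences:
  GruIV CAGTA/2: at [27] ⇒ [29]
  SqiII CGCCG/5: at [5, 17, 50, 59, 62] ⇒ [1, 10, 22, 55, 64]
  DwuVI GGGTGTCT/4: at [37] ⇒ [41]

Pooled cuts: [1, 10, 22, 29, 41, 55, 64]

Fragment lengths:
  1→10: 9 bp
  10→22: 12 bp
  22→29: 7 bp
  29→41: 12 bp
  41→55: 14 bp
  55→64: 9 bp
  64→1 (wrap): 66-64+1 = 3 bp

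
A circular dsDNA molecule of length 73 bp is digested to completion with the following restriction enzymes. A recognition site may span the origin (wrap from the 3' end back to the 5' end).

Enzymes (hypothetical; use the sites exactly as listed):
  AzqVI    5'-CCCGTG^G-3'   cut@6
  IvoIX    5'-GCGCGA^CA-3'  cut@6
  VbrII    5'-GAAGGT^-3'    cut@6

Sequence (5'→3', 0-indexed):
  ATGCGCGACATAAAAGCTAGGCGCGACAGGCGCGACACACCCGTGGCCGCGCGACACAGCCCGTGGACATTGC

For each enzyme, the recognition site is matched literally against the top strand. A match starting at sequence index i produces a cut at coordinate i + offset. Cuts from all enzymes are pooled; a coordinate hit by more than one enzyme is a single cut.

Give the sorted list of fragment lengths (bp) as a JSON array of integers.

[9,9,10,11,16,18]

Per-enzyme occurrences:
  AzqVI CCCGTGG/6: at [39, 59] ⇒ [45, 65]
  IvoIX GCGCGACA/6: at [2, 20, 29, 48] ⇒ [8, 26, 35, 54]
  VbrII (GAAGGT, off=6): no sites

Pooled cuts: [8, 26, 35, 45, 54, 65]

Fragment lengths:
  8→26: 18 bp
  26→35: 9 bp
  35→45: 10 bp
  45→54: 9 bp
  54→65: 11 bp
  65→8 (wrap): 73-65+8 = 16 bp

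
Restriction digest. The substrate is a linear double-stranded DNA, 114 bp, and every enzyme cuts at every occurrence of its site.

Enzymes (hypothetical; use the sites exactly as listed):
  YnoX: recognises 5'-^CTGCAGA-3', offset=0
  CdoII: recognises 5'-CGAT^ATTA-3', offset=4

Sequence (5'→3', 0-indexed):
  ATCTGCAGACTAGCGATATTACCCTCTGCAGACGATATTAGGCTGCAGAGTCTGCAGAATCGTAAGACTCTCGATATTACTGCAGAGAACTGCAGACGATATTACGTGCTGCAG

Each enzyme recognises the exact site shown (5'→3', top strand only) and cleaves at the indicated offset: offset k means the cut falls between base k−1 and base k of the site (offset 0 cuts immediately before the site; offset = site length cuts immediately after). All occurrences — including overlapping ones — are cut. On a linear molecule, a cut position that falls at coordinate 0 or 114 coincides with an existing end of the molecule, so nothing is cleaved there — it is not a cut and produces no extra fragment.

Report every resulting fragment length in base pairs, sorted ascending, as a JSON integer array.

Site scan:
  YnoX CTGCAGA/0: at [2, 25, 42, 51, 79, 89] ⇒ [2, 25, 42, 51, 79, 89]
  CdoII CGATATTA/4: at [13, 32, 71, 96] ⇒ [17, 36, 75, 100]

Pooled cuts: [2, 17, 25, 36, 42, 51, 75, 79, 89, 100]

Fragments:
  [0,2): 2 bp
  [2,17): 15 bp
  [17,25): 8 bp
  [25,36): 11 bp
  [36,42): 6 bp
  [42,51): 9 bp
  [51,75): 24 bp
  [75,79): 4 bp
  [79,89): 10 bp
  [89,100): 11 bp
  [100,114): 14 bp

[2,4,6,8,9,10,11,11,14,15,24]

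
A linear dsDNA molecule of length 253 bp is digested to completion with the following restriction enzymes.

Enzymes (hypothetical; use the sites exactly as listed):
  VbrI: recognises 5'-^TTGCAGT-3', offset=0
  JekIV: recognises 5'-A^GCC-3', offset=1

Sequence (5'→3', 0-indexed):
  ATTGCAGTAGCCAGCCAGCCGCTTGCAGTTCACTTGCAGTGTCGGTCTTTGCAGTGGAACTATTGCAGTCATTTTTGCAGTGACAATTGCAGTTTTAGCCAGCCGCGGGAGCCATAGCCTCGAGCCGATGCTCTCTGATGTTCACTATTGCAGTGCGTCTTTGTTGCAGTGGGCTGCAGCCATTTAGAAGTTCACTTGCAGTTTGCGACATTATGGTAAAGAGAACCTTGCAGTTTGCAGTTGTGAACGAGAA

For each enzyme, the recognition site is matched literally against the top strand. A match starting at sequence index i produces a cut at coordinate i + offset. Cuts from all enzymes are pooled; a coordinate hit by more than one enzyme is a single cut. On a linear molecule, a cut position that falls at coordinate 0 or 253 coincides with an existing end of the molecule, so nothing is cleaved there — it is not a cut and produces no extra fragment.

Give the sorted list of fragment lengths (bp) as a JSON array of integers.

[1,4,4,4,5,6,7,7,8,9,11,11,12,12,14,15,15,16,17,19,24,32]

Scan for sites:
  VbrI (TTGCAGT, off=0): starts [1, 22, 33, 48, 62, 74, 86, 147, 163, 195, 227, 234] → cuts [1, 22, 33, 48, 62, 74, 86, 147, 163, 195, 227, 234]
  JekIV (AGCC, off=1): starts [8, 12, 16, 96, 100, 109, 115, 122, 177] → cuts [9, 13, 17, 97, 101, 110, 116, 123, 178]

Pooled cuts: [1, 9, 13, 17, 22, 33, 48, 62, 74, 86, 97, 101, 110, 116, 123, 147, 163, 178, 195, 227, 234]

Fragments:
  [0,1): 1 bp
  [1,9): 8 bp
  [9,13): 4 bp
  [13,17): 4 bp
  [17,22): 5 bp
  [22,33): 11 bp
  [33,48): 15 bp
  [48,62): 14 bp
  [62,74): 12 bp
  [74,86): 12 bp
  [86,97): 11 bp
  [97,101): 4 bp
  [101,110): 9 bp
  [110,116): 6 bp
  [116,123): 7 bp
  [123,147): 24 bp
  [147,163): 16 bp
  [163,178): 15 bp
  [178,195): 17 bp
  [195,227): 32 bp
  [227,234): 7 bp
  [234,253): 19 bp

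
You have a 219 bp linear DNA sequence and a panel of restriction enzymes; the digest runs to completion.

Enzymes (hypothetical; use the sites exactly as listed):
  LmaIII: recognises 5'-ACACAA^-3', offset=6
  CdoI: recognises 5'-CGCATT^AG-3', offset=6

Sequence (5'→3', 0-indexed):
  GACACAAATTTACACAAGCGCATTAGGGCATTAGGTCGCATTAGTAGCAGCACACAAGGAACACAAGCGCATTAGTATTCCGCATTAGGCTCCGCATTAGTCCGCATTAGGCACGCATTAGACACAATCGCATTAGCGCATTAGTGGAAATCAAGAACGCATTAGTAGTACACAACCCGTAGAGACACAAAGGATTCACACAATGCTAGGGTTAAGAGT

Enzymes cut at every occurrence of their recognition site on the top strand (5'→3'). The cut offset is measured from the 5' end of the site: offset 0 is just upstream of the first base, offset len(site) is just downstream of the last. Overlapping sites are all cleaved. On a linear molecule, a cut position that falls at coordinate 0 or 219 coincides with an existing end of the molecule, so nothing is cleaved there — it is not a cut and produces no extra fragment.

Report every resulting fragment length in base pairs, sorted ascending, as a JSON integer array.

Per-enzyme occurrences:
  LmaIII (ACACAA, off=6): starts [1, 11, 51, 60, 121, 169, 184, 197] → cuts [7, 17, 57, 66, 127, 175, 190, 203]
  CdoI (CGCATTAG, off=6): starts [18, 36, 67, 80, 92, 102, 113, 128, 136, 157] → cuts [24, 42, 73, 86, 98, 108, 119, 134, 142, 163]

Pooled cuts: [7, 17, 24, 42, 57, 66, 73, 86, 98, 108, 119, 127, 134, 142, 163, 175, 190, 203]

Fragments:
  [0,7): 7 bp
  [7,17): 10 bp
  [17,24): 7 bp
  [24,42): 18 bp
  [42,57): 15 bp
  [57,66): 9 bp
  [66,73): 7 bp
  [73,86): 13 bp
  [86,98): 12 bp
  [98,108): 10 bp
  [108,119): 11 bp
  [119,127): 8 bp
  [127,134): 7 bp
  [134,142): 8 bp
  [142,163): 21 bp
  [163,175): 12 bp
  [175,190): 15 bp
  [190,203): 13 bp
  [203,219): 16 bp

[7,7,7,7,8,8,9,10,10,11,12,12,13,13,15,15,16,18,21]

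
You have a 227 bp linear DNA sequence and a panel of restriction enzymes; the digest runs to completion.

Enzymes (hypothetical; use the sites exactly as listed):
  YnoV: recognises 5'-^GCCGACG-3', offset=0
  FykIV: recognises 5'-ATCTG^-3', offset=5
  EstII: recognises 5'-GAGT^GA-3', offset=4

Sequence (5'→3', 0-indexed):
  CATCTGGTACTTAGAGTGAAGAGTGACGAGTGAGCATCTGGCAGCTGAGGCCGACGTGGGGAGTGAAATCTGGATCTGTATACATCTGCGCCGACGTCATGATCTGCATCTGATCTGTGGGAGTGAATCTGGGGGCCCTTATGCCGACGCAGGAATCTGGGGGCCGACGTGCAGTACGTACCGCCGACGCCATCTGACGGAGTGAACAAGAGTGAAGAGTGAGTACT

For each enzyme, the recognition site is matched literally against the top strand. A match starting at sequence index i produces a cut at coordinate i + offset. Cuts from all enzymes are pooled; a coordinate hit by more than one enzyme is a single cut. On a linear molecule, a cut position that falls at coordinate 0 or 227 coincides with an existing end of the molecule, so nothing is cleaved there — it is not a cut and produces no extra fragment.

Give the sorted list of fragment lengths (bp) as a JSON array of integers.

Scan for sites:
  YnoV GCCGACG/0: at [49, 89, 142, 162, 182] ⇒ [49, 89, 142, 162, 182]
  FykIV ATCTG/5: at [1, 35, 67, 73, 83, 101, 107, 112, 126, 154, 191] ⇒ [6, 40, 72, 78, 88, 106, 112, 117, 131, 159, 196]
  EstII GAGTGA/4: at [13, 20, 27, 60, 120, 199, 209, 216] ⇒ [17, 24, 31, 64, 124, 203, 213, 220]

All cut coordinates (distinct, sorted): [6, 17, 24, 31, 40, 49, 64, 72, 78, 88, 89, 106, 112, 117, 124, 131, 142, 159, 162, 182, 196, 203, 213, 220]

Fragment lengths:
  [0,6): 6 bp
  [6,17): 11 bp
  [17,24): 7 bp
  [24,31): 7 bp
  [31,40): 9 bp
  [40,49): 9 bp
  [49,64): 15 bp
  [64,72): 8 bp
  [72,78): 6 bp
  [78,88): 10 bp
  [88,89): 1 bp
  [89,106): 17 bp
  [106,112): 6 bp
  [112,117): 5 bp
  [117,124): 7 bp
  [124,131): 7 bp
  [131,142): 11 bp
  [142,159): 17 bp
  [159,162): 3 bp
  [162,182): 20 bp
  [182,196): 14 bp
  [196,203): 7 bp
  [203,213): 10 bp
  [213,220): 7 bp
  [220,227): 7 bp

[1,3,5,6,6,6,7,7,7,7,7,7,7,8,9,9,10,10,11,11,14,15,17,17,20]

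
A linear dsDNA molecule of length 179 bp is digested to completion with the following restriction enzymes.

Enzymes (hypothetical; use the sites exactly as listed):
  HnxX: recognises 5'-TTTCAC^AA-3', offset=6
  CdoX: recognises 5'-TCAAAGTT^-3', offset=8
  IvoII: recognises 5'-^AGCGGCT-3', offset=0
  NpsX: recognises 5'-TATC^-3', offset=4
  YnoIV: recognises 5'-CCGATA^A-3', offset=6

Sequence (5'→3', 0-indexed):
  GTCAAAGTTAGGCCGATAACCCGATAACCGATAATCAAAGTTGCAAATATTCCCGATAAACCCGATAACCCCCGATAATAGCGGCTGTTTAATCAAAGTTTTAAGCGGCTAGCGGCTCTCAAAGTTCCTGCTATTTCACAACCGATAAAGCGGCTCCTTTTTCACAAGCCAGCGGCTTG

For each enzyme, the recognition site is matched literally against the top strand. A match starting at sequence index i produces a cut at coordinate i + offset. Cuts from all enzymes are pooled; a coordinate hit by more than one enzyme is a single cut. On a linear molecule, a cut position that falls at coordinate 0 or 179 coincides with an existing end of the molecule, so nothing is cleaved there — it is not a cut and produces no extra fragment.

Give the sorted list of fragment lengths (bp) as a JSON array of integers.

Scan for sites:
  HnxX TTTCACAA/6: at [133, 159] ⇒ [139, 165]
  CdoX TCAAAGTT/8: at [1, 34, 92, 118] ⇒ [9, 42, 100, 126]
  IvoII AGCGGCT/0: at [79, 103, 110, 148, 170] ⇒ [79, 103, 110, 148, 170]
  NpsX (TATC, off=4): no sites
  YnoIV CCGATAA/6: at [12, 20, 27, 52, 61, 71, 141] ⇒ [18, 26, 33, 58, 67, 77, 147]

Pooled cuts: [9, 18, 26, 33, 42, 58, 67, 77, 79, 100, 103, 110, 126, 139, 147, 148, 165, 170]

Fragments:
  [0,9): 9 bp
  [9,18): 9 bp
  [18,26): 8 bp
  [26,33): 7 bp
  [33,42): 9 bp
  [42,58): 16 bp
  [58,67): 9 bp
  [67,77): 10 bp
  [77,79): 2 bp
  [79,100): 21 bp
  [100,103): 3 bp
  [103,110): 7 bp
  [110,126): 16 bp
  [126,139): 13 bp
  [139,147): 8 bp
  [147,148): 1 bp
  [148,165): 17 bp
  [165,170): 5 bp
  [170,179): 9 bp

[1,2,3,5,7,7,8,8,9,9,9,9,9,10,13,16,16,17,21]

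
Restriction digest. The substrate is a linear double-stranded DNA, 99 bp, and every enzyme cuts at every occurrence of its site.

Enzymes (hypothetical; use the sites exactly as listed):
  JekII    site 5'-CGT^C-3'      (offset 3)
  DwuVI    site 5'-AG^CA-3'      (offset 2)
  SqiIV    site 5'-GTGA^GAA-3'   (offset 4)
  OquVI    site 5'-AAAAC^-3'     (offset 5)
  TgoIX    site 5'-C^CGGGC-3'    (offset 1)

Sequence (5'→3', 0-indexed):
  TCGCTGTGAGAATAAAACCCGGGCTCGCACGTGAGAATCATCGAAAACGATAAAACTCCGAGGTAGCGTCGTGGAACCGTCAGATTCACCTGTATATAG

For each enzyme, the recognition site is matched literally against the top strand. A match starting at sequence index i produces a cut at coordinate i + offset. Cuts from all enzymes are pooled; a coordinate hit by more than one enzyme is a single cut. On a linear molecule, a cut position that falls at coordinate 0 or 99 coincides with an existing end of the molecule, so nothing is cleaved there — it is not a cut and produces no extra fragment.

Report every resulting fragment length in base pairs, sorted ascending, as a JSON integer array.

Per-enzyme occurrences:
  JekII (CGTC, off=3): starts [66, 77] → cuts [69, 80]
  DwuVI (AGCA, off=2): no sites
  SqiIV (GTGAGAA, off=4): starts [5, 30] → cuts [9, 34]
  OquVI (AAAAC, off=5): starts [13, 43, 51] → cuts [18, 48, 56]
  TgoIX (CCGGGC, off=1): starts [18] → cuts [19]

All cut coordinates (distinct, sorted): [9, 18, 19, 34, 48, 56, 69, 80]

Fragment lengths:
  [0,9): 9 bp
  [9,18): 9 bp
  [18,19): 1 bp
  [19,34): 15 bp
  [34,48): 14 bp
  [48,56): 8 bp
  [56,69): 13 bp
  [69,80): 11 bp
  [80,99): 19 bp

[1,8,9,9,11,13,14,15,19]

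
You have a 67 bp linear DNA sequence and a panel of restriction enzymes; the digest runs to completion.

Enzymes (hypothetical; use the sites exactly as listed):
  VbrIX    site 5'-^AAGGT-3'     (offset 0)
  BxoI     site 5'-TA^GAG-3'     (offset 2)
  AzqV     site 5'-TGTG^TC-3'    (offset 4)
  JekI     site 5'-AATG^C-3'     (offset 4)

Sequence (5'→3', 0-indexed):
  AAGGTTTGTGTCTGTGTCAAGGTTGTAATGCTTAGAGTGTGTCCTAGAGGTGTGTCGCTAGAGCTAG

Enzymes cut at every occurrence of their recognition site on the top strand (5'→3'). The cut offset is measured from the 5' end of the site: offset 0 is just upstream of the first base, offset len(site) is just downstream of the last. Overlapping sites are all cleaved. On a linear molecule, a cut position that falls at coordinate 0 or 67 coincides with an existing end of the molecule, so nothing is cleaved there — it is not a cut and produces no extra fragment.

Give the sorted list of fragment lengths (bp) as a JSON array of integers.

[2,4,5,6,6,7,7,8,10,12]

Per-enzyme occurrences:
  VbrIX (AAGGT, off=0): starts [0, 18] → cuts [18] (position 0 is a terminus of the linear molecule — no cut)
  BxoI (TAGAG, off=2): starts [32, 44, 58] → cuts [34, 46, 60]
  AzqV (TGTGTC, off=4): starts [6, 12, 37, 50] → cuts [10, 16, 41, 54]
  JekI (AATGC, off=4): starts [26] → cuts [30]

Pooled cuts: [10, 16, 18, 30, 34, 41, 46, 54, 60]

Fragment lengths:
  [0,10): 10 bp
  [10,16): 6 bp
  [16,18): 2 bp
  [18,30): 12 bp
  [30,34): 4 bp
  [34,41): 7 bp
  [41,46): 5 bp
  [46,54): 8 bp
  [54,60): 6 bp
  [60,67): 7 bp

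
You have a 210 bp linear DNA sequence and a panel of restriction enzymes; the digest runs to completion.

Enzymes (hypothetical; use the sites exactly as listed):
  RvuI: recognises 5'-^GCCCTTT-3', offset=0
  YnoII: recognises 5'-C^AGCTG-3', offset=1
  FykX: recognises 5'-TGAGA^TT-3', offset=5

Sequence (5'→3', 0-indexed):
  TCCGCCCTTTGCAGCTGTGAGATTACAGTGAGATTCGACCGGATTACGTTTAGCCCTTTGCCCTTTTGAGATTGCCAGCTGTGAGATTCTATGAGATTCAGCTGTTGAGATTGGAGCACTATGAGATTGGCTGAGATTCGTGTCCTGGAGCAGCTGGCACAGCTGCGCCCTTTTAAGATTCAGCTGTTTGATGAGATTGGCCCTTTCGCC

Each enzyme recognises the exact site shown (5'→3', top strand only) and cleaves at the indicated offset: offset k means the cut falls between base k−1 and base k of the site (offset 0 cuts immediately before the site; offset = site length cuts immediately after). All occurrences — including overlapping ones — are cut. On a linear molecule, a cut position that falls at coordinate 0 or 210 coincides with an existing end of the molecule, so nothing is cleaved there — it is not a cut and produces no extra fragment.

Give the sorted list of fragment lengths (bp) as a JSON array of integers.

Site scan:
  RvuI (GCCCTTT, off=0): starts [3, 52, 59, 166, 199] → cuts [3, 52, 59, 166, 199]
  YnoII (CAGCTG, off=1): starts [11, 75, 98, 150, 159, 180] → cuts [12, 76, 99, 151, 160, 181]
  FykX (TGAGATT, off=5): starts [17, 28, 66, 81, 91, 105, 121, 131, 191] → cuts [22, 33, 71, 86, 96, 110, 126, 136, 196]

Pooled cuts: [3, 12, 22, 33, 52, 59, 71, 76, 86, 96, 99, 110, 126, 136, 151, 160, 166, 181, 196, 199]

Fragment lengths:
  [0,3): 3 bp
  [3,12): 9 bp
  [12,22): 10 bp
  [22,33): 11 bp
  [33,52): 19 bp
  [52,59): 7 bp
  [59,71): 12 bp
  [71,76): 5 bp
  [76,86): 10 bp
  [86,96): 10 bp
  [96,99): 3 bp
  [99,110): 11 bp
  [110,126): 16 bp
  [126,136): 10 bp
  [136,151): 15 bp
  [151,160): 9 bp
  [160,166): 6 bp
  [166,181): 15 bp
  [181,196): 15 bp
  [196,199): 3 bp
  [199,210): 11 bp

[3,3,3,5,6,7,9,9,10,10,10,10,11,11,11,12,15,15,15,16,19]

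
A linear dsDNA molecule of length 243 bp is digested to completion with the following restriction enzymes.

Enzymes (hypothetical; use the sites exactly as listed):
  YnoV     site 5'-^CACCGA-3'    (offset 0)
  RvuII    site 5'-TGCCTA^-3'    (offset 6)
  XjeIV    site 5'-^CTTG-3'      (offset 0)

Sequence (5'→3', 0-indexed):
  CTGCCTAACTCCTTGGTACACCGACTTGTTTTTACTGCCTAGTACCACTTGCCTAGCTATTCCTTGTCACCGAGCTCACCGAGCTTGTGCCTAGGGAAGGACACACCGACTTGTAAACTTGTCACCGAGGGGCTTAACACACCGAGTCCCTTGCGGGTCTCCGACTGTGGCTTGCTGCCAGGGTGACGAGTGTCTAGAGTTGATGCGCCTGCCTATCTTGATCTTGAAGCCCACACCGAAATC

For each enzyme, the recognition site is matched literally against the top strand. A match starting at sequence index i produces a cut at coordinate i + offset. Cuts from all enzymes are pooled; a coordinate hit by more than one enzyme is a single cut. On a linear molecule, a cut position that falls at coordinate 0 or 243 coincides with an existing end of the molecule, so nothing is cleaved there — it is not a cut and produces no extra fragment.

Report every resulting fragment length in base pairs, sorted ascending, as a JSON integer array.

[1,4,5,5,6,6,6,6,7,7,7,7,8,8,9,10,10,10,10,11,17,17,21,45]

Per-enzyme occurrences:
  YnoV CACCGA/0: at [18, 67, 76, 103, 122, 139, 233] ⇒ [18, 67, 76, 103, 122, 139, 233]
  RvuII TGCCTA/6: at [1, 35, 49, 87, 209] ⇒ [7, 41, 55, 93, 215]
  XjeIV CTTG/0: at [11, 24, 47, 62, 83, 109, 117, 149, 170, 216, 222] ⇒ [11, 24, 47, 62, 83, 109, 117, 149, 170, 216, 222]

All cut coordinates (distinct, sorted): [7, 11, 18, 24, 41, 47, 55, 62, 67, 76, 83, 93, 103, 109, 117, 122, 139, 149, 170, 215, 216, 222, 233]

Fragment lengths:
  [0,7): 7 bp
  [7,11): 4 bp
  [11,18): 7 bp
  [18,24): 6 bp
  [24,41): 17 bp
  [41,47): 6 bp
  [47,55): 8 bp
  [55,62): 7 bp
  [62,67): 5 bp
  [67,76): 9 bp
  [76,83): 7 bp
  [83,93): 10 bp
  [93,103): 10 bp
  [103,109): 6 bp
  [109,117): 8 bp
  [117,122): 5 bp
  [122,139): 17 bp
  [139,149): 10 bp
  [149,170): 21 bp
  [170,215): 45 bp
  [215,216): 1 bp
  [216,222): 6 bp
  [222,233): 11 bp
  [233,243): 10 bp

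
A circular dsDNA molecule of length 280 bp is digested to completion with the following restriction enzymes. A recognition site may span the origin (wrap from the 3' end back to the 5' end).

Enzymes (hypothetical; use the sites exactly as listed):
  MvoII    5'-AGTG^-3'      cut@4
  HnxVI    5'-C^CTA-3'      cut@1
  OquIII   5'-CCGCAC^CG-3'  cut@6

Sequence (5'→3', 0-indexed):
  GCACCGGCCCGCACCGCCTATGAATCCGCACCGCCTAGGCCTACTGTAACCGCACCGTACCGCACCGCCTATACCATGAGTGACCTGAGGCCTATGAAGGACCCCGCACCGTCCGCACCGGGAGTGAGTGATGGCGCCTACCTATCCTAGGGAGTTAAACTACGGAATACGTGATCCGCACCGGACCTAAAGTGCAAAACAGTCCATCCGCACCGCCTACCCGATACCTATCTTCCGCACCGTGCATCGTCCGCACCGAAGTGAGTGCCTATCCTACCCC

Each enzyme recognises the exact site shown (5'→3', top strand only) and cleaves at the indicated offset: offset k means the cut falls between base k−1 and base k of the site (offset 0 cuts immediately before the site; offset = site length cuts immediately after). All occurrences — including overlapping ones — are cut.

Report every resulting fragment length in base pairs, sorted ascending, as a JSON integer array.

[1,3,3,3,3,4,4,4,5,5,5,6,7,7,8,8,9,9,10,10,11,11,13,14,14,15,16,18,19,35]

Per-enzyme occurrences:
  MvoII (AGTG, off=4): starts [78, 122, 126, 190, 259, 263] → cuts [82, 126, 130, 194, 263, 267]
  HnxVI (CCTA, off=1): starts [16, 33, 39, 67, 90, 136, 140, 145, 185, 215, 226, 267, 272] → cuts [17, 34, 40, 68, 91, 137, 141, 146, 186, 216, 227, 268, 273]
  OquIII (CCGCACCG, off=6): starts [8, 25, 49, 59, 103, 112, 175, 207, 234, 250, 278] → cuts [4, 14, 31, 55, 65, 109, 118, 181, 213, 240, 256]

All cut coordinates (distinct, sorted): [4, 14, 17, 31, 34, 40, 55, 65, 68, 82, 91, 109, 118, 126, 130, 137, 141, 146, 181, 186, 194, 213, 216, 227, 240, 256, 263, 267, 268, 273]

Fragments:
  4→14: 10 bp
  14→17: 3 bp
  17→31: 14 bp
  31→34: 3 bp
  34→40: 6 bp
  40→55: 15 bp
  55→65: 10 bp
  65→68: 3 bp
  68→82: 14 bp
  82→91: 9 bp
  91→109: 18 bp
  109→118: 9 bp
  118→126: 8 bp
  126→130: 4 bp
  130→137: 7 bp
  137→141: 4 bp
  141→146: 5 bp
  146→181: 35 bp
  181→186: 5 bp
  186→194: 8 bp
  194→213: 19 bp
  213→216: 3 bp
  216→227: 11 bp
  227→240: 13 bp
  240→256: 16 bp
  256→263: 7 bp
  263→267: 4 bp
  267→268: 1 bp
  268→273: 5 bp
  273→4 (wrap): 280-273+4 = 11 bp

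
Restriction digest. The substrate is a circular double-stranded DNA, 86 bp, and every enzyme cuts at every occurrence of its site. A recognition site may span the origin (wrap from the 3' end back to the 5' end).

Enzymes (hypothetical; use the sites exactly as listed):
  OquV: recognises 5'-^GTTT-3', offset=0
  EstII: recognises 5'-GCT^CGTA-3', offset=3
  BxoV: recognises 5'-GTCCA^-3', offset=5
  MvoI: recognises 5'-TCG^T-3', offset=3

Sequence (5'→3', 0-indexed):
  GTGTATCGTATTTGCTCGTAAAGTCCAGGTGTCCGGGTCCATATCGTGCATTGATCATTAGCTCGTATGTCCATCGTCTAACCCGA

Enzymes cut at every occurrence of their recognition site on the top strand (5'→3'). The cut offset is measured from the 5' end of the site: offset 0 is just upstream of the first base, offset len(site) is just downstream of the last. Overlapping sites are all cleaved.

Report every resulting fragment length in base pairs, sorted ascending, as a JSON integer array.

[2,2,3,5,8,8,9,14,17,18]

Per-enzyme occurrences:
  OquV (GTTT, off=0): no sites
  EstII GCTCGTA/3: at [13, 60] ⇒ [16, 63]
  BxoV GTCCA/5: at [22, 36, 68] ⇒ [27, 41, 73]
  MvoI TCGT/3: at [5, 15, 43, 62, 73] ⇒ [8, 18, 46, 65, 76]

Pooled cuts: [8, 16, 18, 27, 41, 46, 63, 65, 73, 76]

Fragment lengths:
  8→16: 8 bp
  16→18: 2 bp
  18→27: 9 bp
  27→41: 14 bp
  41→46: 5 bp
  46→63: 17 bp
  63→65: 2 bp
  65→73: 8 bp
  73→76: 3 bp
  76→8 (wrap): 86-76+8 = 18 bp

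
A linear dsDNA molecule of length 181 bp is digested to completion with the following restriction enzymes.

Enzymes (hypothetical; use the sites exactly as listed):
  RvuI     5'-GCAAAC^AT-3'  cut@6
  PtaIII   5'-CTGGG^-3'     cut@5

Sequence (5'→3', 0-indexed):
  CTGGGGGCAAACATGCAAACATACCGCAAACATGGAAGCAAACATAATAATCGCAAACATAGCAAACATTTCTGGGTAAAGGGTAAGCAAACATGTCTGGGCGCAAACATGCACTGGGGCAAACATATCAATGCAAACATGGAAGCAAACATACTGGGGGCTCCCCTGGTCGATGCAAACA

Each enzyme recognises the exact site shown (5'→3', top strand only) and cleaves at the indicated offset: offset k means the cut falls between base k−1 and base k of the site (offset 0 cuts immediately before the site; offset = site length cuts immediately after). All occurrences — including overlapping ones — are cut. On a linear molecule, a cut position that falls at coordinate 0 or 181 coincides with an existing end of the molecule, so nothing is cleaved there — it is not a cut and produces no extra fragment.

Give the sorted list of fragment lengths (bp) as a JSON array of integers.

Site scan:
  RvuI (GCAAACAT, off=6): starts [6, 14, 25, 37, 52, 61, 86, 102, 118, 132, 144] → cuts [12, 20, 31, 43, 58, 67, 92, 108, 124, 138, 150]
  PtaIII (CTGGG, off=5): starts [0, 71, 96, 113, 153] → cuts [5, 76, 101, 118, 158]

All cut coordinates (distinct, sorted): [5, 12, 20, 31, 43, 58, 67, 76, 92, 101, 108, 118, 124, 138, 150, 158]

Fragment lengths:
  [0,5): 5 bp
  [5,12): 7 bp
  [12,20): 8 bp
  [20,31): 11 bp
  [31,43): 12 bp
  [43,58): 15 bp
  [58,67): 9 bp
  [67,76): 9 bp
  [76,92): 16 bp
  [92,101): 9 bp
  [101,108): 7 bp
  [108,118): 10 bp
  [118,124): 6 bp
  [124,138): 14 bp
  [138,150): 12 bp
  [150,158): 8 bp
  [158,181): 23 bp

[5,6,7,7,8,8,9,9,9,10,11,12,12,14,15,16,23]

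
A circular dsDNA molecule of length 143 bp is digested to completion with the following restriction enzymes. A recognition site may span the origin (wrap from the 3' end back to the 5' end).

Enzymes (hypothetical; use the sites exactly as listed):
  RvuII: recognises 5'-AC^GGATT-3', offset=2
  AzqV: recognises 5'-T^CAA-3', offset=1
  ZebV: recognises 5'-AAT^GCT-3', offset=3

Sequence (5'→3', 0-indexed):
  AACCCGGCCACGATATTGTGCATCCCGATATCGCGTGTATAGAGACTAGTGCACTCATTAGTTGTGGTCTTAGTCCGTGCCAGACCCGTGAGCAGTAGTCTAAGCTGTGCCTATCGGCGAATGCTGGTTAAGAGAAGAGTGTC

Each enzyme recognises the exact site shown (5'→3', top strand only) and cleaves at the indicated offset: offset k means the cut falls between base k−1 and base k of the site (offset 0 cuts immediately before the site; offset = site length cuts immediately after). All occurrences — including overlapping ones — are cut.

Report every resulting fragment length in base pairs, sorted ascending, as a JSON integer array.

[20,123]

Scan for sites:
  RvuII (ACGGATT, off=2): no sites
  AzqV TCAA/1: at [141] ⇒ [142]
  ZebV AATGCT/3: at [119] ⇒ [122]

Pooled cuts: [122, 142]

Fragments:
  122→142: 20 bp
  142→122 (wrap): 143-142+122 = 123 bp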